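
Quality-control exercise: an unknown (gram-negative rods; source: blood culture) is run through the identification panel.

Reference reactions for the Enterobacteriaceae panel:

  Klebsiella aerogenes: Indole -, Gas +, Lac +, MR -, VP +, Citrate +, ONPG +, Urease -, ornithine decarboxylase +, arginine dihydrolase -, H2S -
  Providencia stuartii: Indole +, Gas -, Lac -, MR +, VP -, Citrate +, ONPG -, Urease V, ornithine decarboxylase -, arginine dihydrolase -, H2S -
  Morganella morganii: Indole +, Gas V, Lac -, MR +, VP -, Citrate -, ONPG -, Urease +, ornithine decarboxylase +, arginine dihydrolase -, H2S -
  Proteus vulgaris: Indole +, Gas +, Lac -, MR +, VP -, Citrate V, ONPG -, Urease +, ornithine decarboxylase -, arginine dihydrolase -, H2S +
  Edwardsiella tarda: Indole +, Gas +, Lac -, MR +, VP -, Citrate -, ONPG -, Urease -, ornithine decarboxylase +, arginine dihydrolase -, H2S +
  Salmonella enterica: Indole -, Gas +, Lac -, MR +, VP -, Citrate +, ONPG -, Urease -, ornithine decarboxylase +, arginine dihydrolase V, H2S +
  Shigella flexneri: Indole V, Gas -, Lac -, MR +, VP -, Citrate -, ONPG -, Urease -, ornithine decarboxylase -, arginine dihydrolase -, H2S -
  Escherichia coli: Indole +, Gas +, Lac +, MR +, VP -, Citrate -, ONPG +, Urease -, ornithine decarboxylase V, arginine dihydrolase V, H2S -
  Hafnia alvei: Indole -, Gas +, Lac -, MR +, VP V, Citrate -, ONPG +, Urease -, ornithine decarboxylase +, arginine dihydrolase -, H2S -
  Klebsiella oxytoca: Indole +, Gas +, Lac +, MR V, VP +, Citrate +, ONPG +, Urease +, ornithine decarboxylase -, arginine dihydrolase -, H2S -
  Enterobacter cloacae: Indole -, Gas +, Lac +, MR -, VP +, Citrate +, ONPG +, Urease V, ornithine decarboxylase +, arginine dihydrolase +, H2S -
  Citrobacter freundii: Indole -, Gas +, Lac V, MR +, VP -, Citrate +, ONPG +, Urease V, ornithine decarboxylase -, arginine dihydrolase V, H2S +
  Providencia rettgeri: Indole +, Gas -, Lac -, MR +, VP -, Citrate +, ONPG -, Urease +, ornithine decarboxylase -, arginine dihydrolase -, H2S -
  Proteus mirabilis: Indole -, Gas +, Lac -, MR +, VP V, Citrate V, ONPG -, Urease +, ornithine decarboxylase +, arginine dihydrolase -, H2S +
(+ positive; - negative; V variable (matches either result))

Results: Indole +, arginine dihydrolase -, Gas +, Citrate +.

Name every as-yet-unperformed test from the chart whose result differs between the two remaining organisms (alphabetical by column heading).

H2S, Lac, ONPG, VP

Indole +: excludes 6 organisms — 8 left.
Citrate +: excludes Morganella morganii, Edwardsiella tarda, Shigella flexneri, Escherichia coli — 4 left.
arginine dihydrolase -: all 4 remaining candidates are consistent.
Gas +: excludes Providencia stuartii, Providencia rettgeri — 2 left.
Two candidates remain: Klebsiella oxytoca and Proteus vulgaris.
  Lac: Klebsiella oxytoca +, Proteus vulgaris - — discriminates.
  MR: V vs + — variable for at least one, does not separate.
  VP: Klebsiella oxytoca +, Proteus vulgaris - — discriminates.
  ONPG: Klebsiella oxytoca +, Proteus vulgaris - — discriminates.
  Urease: + vs + — same for both, does not separate.
  ornithine decarboxylase: - vs - — same for both, does not separate.
  H2S: Klebsiella oxytoca -, Proteus vulgaris + — discriminates.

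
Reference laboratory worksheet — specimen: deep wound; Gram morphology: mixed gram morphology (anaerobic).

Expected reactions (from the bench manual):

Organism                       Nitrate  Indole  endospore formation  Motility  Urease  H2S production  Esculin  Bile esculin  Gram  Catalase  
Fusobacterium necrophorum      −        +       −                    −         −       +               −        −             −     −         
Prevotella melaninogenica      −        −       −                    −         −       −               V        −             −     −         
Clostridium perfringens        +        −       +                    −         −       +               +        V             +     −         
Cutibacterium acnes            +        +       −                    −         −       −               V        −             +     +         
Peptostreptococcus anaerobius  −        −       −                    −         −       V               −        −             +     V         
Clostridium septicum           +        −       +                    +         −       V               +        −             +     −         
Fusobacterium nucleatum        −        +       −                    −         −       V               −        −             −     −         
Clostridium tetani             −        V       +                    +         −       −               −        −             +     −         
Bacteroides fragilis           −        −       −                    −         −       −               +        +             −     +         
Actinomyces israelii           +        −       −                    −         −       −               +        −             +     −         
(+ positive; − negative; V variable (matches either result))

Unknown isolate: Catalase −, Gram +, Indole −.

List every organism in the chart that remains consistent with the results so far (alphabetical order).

Actinomyces israelii, Clostridium perfringens, Clostridium septicum, Clostridium tetani, Peptostreptococcus anaerobius

Catalase −: excludes Cutibacterium acnes, Bacteroides fragilis — 8 left.
Gram +: excludes Fusobacterium necrophorum, Prevotella melaninogenica, Fusobacterium nucleatum — 5 left.
Indole −: all 5 remaining candidates are consistent.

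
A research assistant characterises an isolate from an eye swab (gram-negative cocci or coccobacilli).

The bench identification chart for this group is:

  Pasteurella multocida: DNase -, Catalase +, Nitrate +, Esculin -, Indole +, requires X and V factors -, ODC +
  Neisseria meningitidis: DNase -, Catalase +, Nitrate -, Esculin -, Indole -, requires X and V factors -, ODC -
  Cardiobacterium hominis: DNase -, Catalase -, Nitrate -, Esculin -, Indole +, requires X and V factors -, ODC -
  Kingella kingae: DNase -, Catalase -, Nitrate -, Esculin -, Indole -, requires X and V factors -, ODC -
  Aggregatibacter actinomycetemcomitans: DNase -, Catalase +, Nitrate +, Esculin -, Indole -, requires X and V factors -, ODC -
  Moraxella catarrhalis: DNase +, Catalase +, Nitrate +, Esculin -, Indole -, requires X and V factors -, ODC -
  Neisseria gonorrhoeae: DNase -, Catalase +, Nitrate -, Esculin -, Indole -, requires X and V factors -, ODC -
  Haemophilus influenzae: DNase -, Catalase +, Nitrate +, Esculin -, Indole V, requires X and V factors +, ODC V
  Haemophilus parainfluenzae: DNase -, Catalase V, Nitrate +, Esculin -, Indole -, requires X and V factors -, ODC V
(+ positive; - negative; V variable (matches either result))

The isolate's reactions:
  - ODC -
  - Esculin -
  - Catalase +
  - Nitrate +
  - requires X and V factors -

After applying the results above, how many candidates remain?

ODC -: excludes Pasteurella multocida — 8 left.
Esculin -: all 8 remaining candidates are consistent.
Catalase +: excludes Cardiobacterium hominis, Kingella kingae — 6 left.
Nitrate +: excludes Neisseria meningitidis, Neisseria gonorrhoeae — 4 left.
requires X and V factors -: excludes Haemophilus influenzae — 3 left.
Still consistent: Aggregatibacter actinomycetemcomitans, Haemophilus parainfluenzae, Moraxella catarrhalis.

3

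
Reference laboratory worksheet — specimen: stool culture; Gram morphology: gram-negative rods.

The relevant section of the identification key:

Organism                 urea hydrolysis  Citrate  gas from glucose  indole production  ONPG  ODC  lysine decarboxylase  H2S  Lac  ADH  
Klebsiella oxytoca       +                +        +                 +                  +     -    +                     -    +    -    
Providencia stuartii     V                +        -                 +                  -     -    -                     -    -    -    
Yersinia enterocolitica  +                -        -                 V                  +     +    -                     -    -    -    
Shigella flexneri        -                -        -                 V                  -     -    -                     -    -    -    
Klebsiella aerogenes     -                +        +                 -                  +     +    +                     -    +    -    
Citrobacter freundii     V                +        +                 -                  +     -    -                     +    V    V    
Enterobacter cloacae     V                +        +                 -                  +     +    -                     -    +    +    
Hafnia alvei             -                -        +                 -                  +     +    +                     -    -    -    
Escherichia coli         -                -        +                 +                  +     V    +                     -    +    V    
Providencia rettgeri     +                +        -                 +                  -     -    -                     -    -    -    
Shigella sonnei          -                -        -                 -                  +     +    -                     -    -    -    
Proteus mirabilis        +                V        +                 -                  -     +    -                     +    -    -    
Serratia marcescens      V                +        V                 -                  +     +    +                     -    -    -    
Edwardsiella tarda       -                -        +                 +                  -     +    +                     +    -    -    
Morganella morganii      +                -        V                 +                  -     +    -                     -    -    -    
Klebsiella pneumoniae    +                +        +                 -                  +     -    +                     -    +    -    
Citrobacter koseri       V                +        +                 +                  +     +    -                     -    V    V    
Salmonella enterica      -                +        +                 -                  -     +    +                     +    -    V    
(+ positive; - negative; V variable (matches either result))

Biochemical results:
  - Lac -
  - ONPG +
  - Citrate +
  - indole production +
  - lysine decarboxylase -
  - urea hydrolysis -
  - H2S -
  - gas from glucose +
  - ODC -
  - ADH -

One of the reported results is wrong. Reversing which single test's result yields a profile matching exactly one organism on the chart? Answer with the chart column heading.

ODC

As reported, no row in the chart matches all 10 reactions.
Reversing lysine decarboxylase → still no organism matches.
Reversing urea hydrolysis → still no organism matches.
Reversing H2S → still no organism matches.
Reversing ODC (to +) → unique match: Citrobacter koseri.
Reversing ADH → still no organism matches.
Reversing ONPG → still no organism matches.
Reversing Lac → still no organism matches.
Reversing Citrate → still no organism matches.
Reversing gas from glucose → still no organism matches.
Reversing indole production → still no organism matches.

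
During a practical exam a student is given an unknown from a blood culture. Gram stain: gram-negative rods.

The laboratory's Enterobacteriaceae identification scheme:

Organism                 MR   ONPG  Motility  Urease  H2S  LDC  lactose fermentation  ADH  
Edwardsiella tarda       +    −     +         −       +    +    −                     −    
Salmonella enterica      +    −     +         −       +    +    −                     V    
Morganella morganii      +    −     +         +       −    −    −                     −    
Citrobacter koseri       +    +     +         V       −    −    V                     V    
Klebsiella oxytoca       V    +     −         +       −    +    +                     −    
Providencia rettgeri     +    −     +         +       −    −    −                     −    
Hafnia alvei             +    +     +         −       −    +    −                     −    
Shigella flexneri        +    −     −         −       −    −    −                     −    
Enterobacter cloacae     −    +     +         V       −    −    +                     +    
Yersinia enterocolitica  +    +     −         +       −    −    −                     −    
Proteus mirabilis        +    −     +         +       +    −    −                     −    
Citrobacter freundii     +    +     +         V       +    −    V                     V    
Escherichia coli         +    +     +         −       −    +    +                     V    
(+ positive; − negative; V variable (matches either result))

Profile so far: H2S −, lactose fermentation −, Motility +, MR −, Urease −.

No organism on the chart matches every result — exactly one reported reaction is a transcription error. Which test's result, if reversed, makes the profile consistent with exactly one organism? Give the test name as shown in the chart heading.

As reported, no row in the chart matches all 5 reactions.
Reversing Motility → still no organism matches.
Reversing H2S → still no organism matches.
Reversing MR → 2 organisms match (not unique).
Reversing Urease → still no organism matches.
Reversing lactose fermentation (to +) → unique match: Enterobacter cloacae.

lactose fermentation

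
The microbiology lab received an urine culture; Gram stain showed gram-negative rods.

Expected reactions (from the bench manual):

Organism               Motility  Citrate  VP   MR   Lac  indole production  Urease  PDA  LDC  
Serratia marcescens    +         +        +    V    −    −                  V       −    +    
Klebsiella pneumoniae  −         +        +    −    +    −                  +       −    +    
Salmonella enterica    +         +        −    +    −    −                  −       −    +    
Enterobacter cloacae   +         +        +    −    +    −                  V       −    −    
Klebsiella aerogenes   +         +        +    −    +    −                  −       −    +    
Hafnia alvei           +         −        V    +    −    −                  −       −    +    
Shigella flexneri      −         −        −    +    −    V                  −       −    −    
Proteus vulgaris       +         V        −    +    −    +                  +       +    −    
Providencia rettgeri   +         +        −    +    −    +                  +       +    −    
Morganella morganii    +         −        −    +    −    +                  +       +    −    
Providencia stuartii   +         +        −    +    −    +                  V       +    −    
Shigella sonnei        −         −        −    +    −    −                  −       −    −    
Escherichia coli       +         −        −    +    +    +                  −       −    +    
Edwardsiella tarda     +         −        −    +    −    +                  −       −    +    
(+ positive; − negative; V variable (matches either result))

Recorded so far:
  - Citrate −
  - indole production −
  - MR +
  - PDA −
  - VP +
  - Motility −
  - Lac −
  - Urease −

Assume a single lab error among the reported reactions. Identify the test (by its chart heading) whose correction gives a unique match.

As reported, no row in the chart matches all 8 reactions.
Reversing MR → still no organism matches.
Reversing Citrate → still no organism matches.
Reversing VP → 2 organisms match (not unique).
Reversing indole production → still no organism matches.
Reversing Lac → still no organism matches.
Reversing Motility (to +) → unique match: Hafnia alvei.
Reversing PDA → still no organism matches.
Reversing Urease → still no organism matches.

Motility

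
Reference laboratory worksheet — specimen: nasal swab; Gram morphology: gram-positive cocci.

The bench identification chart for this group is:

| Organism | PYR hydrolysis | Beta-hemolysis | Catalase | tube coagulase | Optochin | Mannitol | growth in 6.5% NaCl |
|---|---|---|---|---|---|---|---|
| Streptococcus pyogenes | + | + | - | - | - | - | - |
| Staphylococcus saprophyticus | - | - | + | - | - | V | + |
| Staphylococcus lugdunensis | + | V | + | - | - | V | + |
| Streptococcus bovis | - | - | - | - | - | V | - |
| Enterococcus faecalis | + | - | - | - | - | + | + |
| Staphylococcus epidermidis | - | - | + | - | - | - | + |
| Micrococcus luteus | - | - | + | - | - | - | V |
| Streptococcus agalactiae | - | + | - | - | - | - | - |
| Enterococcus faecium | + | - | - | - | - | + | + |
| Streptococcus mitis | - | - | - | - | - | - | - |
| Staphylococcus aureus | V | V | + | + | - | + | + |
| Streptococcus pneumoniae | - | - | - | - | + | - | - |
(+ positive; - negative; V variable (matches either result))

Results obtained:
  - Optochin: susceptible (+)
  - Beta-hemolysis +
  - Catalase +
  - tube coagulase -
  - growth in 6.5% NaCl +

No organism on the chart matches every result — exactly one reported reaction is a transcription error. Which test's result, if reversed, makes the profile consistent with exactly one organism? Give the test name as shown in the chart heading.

Optochin

As reported, no row in the chart matches all 5 reactions.
Reversing Catalase → still no organism matches.
Reversing growth in 6.5% NaCl → still no organism matches.
Reversing Optochin (to -) → unique match: Staphylococcus lugdunensis.
Reversing Beta-hemolysis → still no organism matches.
Reversing tube coagulase → still no organism matches.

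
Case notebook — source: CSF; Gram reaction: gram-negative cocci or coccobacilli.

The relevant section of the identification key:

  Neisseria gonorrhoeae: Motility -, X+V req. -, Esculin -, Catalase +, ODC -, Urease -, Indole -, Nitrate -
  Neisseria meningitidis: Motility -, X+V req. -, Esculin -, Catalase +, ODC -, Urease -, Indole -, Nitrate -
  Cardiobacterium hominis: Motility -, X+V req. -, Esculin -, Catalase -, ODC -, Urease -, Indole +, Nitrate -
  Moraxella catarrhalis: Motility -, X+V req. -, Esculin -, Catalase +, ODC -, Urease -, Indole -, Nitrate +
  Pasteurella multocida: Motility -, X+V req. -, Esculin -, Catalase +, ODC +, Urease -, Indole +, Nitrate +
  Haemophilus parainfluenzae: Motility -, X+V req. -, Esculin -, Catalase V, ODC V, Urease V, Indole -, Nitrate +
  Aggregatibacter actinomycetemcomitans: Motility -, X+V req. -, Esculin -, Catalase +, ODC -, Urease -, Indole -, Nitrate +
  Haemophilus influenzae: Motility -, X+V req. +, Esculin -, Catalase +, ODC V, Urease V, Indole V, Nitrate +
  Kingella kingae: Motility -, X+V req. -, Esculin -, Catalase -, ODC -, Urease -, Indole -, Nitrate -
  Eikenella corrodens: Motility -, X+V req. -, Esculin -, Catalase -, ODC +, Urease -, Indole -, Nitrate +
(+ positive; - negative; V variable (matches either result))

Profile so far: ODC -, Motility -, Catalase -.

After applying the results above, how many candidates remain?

3

Catalase -: excludes 6 organisms — 4 left.
ODC -: excludes Eikenella corrodens — 3 left.
Motility -: all 3 remaining candidates are consistent.
Still consistent: Cardiobacterium hominis, Haemophilus parainfluenzae, Kingella kingae.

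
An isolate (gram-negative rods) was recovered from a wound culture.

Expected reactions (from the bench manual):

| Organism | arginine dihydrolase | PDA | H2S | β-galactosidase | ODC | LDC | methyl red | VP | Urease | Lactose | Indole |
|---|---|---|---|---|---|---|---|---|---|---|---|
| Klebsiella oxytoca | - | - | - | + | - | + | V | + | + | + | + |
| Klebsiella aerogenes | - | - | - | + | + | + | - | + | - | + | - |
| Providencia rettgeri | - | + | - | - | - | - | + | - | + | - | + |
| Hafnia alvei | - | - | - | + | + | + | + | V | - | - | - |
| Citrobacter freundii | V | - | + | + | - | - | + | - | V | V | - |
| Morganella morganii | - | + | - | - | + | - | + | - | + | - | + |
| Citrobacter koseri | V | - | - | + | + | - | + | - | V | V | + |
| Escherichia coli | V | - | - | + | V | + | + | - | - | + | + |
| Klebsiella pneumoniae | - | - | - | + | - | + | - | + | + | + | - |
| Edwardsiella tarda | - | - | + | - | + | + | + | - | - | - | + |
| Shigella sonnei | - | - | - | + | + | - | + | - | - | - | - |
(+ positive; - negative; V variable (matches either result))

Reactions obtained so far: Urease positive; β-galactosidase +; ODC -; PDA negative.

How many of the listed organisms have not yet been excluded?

PDA -: excludes Providencia rettgeri, Morganella morganii — 9 left.
ODC -: excludes 5 organisms — 4 left.
β-galactosidase +: all 4 remaining candidates are consistent.
Urease +: excludes Escherichia coli — 3 left.
Still consistent: Citrobacter freundii, Klebsiella oxytoca, Klebsiella pneumoniae.

3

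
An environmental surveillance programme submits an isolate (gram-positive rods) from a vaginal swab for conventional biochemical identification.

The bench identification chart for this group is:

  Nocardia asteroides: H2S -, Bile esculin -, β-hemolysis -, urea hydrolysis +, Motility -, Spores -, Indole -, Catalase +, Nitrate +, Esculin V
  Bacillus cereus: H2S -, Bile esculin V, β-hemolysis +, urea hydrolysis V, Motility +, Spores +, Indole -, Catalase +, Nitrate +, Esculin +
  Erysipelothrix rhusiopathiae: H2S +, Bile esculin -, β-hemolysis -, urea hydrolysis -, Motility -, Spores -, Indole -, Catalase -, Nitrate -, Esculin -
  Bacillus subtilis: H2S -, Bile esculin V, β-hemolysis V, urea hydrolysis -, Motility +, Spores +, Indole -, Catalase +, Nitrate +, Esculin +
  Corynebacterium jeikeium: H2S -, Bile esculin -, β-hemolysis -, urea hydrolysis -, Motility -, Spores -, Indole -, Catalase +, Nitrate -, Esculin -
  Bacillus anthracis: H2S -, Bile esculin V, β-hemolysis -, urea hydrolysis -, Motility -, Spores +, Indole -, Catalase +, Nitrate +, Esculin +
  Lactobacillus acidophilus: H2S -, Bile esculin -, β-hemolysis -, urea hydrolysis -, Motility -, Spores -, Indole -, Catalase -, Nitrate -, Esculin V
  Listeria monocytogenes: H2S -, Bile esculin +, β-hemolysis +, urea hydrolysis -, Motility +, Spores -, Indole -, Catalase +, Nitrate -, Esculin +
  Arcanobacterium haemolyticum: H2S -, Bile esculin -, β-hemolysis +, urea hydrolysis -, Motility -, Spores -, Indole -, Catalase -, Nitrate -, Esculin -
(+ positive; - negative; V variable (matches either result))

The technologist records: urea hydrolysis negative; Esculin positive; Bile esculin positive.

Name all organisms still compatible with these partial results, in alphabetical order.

Bacillus anthracis, Bacillus cereus, Bacillus subtilis, Listeria monocytogenes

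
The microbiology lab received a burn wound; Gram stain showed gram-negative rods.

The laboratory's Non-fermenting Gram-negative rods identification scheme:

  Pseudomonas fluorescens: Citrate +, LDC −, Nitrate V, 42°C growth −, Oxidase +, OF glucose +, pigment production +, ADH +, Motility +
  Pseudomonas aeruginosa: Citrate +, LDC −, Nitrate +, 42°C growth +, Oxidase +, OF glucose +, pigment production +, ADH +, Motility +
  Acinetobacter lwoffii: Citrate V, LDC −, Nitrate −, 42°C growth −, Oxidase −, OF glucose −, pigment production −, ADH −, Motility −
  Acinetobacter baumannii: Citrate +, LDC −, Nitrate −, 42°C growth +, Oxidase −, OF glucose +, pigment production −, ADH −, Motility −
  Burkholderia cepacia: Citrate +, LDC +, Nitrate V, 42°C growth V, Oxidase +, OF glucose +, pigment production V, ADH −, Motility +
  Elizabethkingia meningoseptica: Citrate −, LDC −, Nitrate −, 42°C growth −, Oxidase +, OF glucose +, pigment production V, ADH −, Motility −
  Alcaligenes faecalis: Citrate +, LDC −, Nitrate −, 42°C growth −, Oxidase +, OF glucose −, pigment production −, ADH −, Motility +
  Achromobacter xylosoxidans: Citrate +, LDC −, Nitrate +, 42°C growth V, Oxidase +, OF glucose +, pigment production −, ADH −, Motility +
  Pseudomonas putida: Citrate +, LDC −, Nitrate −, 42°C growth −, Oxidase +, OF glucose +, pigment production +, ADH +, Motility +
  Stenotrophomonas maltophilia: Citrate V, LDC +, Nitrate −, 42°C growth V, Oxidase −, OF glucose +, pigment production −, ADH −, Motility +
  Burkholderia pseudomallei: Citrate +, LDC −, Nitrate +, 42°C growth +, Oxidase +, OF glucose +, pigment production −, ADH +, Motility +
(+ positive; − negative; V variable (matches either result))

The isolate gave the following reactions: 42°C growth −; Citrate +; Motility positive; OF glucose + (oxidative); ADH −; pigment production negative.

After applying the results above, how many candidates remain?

3

ADH −: excludes Pseudomonas fluorescens, Pseudomonas aeruginosa, Pseudomonas putida, Burkholderia pseudomallei — 7 left.
42°C growth −: excludes Acinetobacter baumannii — 6 left.
Motility +: excludes Acinetobacter lwoffii, Elizabethkingia meningoseptica — 4 left.
Citrate +: all 4 remaining candidates are consistent.
pigment production −: all 4 remaining candidates are consistent.
OF glucose +: excludes Alcaligenes faecalis — 3 left.
Still consistent: Achromobacter xylosoxidans, Burkholderia cepacia, Stenotrophomonas maltophilia.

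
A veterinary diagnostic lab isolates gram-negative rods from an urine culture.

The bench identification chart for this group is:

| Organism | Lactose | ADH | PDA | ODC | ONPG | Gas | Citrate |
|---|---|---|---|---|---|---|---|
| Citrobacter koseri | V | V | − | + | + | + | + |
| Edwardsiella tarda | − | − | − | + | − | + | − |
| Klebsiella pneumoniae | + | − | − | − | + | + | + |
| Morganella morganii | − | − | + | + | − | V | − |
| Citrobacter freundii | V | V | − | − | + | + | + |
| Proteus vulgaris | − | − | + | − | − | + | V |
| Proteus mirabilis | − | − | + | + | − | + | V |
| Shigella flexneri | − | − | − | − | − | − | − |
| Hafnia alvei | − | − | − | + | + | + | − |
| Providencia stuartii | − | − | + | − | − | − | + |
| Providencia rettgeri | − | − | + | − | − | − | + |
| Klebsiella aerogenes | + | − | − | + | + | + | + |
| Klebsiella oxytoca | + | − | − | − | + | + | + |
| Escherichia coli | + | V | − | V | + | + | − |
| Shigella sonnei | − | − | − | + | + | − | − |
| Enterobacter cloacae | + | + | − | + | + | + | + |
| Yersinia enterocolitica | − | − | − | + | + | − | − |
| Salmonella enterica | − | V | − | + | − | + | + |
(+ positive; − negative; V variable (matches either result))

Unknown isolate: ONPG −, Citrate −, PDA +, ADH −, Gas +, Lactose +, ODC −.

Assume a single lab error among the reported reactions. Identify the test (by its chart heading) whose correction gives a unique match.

Lactose

As reported, no row in the chart matches all 7 reactions.
Reversing ONPG → still no organism matches.
Reversing Lactose (to −) → unique match: Proteus vulgaris.
Reversing ADH → still no organism matches.
Reversing PDA → still no organism matches.
Reversing ODC → still no organism matches.
Reversing Gas → still no organism matches.
Reversing Citrate → still no organism matches.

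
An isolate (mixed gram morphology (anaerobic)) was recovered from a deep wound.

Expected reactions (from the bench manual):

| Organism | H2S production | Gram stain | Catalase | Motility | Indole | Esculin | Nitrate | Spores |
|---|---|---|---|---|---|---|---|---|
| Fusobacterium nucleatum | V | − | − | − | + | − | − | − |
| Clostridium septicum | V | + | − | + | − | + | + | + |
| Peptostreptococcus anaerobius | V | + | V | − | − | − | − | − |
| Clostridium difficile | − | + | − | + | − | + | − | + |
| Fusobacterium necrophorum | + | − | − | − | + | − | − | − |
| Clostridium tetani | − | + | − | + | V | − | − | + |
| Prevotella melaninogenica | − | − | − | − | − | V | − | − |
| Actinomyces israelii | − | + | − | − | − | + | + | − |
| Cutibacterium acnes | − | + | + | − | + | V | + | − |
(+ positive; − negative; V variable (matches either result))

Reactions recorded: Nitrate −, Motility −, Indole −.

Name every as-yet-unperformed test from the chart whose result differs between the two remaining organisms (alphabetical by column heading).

Gram stain

Motility −: excludes Clostridium septicum, Clostridium difficile, Clostridium tetani — 6 left.
Indole −: excludes Fusobacterium nucleatum, Fusobacterium necrophorum, Cutibacterium acnes — 3 left.
Nitrate −: excludes Actinomyces israelii — 2 left.
Two candidates remain: Peptostreptococcus anaerobius and Prevotella melaninogenica.
  H2S production: V vs − — variable for at least one, does not separate.
  Gram stain: Peptostreptococcus anaerobius +, Prevotella melaninogenica − — discriminates.
  Catalase: V vs − — variable for at least one, does not separate.
  Esculin: − vs V — variable for at least one, does not separate.
  Spores: − vs − — same for both, does not separate.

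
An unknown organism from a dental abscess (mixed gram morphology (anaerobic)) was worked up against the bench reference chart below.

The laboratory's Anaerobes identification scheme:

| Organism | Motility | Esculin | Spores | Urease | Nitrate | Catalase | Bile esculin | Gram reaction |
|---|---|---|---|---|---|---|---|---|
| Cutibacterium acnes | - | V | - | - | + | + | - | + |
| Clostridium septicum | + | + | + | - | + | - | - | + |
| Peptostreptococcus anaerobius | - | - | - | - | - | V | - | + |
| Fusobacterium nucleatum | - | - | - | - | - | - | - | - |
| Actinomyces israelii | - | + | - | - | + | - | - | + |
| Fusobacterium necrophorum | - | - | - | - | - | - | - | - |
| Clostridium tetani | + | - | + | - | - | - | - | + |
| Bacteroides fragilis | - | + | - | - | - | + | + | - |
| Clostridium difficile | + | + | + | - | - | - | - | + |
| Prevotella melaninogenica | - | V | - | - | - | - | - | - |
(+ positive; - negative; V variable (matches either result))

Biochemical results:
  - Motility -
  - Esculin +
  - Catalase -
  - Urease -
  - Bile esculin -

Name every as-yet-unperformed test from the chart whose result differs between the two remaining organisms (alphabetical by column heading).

Gram reaction, Nitrate

Motility -: excludes Clostridium septicum, Clostridium tetani, Clostridium difficile — 7 left.
Urease -: all 7 remaining candidates are consistent.
Bile esculin -: excludes Bacteroides fragilis — 6 left.
Esculin +: excludes Peptostreptococcus anaerobius, Fusobacterium nucleatum, Fusobacterium necrophorum — 3 left.
Catalase -: excludes Cutibacterium acnes — 2 left.
Two candidates remain: Actinomyces israelii and Prevotella melaninogenica.
  Spores: - vs - — same for both, does not separate.
  Nitrate: Actinomyces israelii +, Prevotella melaninogenica - — discriminates.
  Gram reaction: Actinomyces israelii +, Prevotella melaninogenica - — discriminates.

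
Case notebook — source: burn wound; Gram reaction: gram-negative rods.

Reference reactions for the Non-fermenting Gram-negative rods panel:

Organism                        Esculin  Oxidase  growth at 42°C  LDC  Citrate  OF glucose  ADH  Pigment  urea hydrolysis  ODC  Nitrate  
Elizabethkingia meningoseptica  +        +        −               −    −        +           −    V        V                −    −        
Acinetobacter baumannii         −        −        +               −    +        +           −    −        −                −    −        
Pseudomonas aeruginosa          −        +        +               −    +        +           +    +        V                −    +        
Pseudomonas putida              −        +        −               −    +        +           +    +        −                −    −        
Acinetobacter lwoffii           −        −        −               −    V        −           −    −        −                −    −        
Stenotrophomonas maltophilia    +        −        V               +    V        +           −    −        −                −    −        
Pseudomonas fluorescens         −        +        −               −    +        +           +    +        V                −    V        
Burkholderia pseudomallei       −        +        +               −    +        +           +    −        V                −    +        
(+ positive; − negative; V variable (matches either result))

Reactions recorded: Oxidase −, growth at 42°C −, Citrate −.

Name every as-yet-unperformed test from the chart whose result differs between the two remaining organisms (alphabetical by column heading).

Oxidase −: excludes 5 organisms — 3 left.
growth at 42°C −: excludes Acinetobacter baumannii — 2 left.
Citrate −: all 2 remaining candidates are consistent.
Two candidates remain: Acinetobacter lwoffii and Stenotrophomonas maltophilia.
  Esculin: Acinetobacter lwoffii −, Stenotrophomonas maltophilia + — discriminates.
  LDC: Acinetobacter lwoffii −, Stenotrophomonas maltophilia + — discriminates.
  OF glucose: Acinetobacter lwoffii −, Stenotrophomonas maltophilia + — discriminates.
  ADH: − vs − — same for both, does not separate.
  Pigment: − vs − — same for both, does not separate.
  urea hydrolysis: − vs − — same for both, does not separate.
  ODC: − vs − — same for both, does not separate.
  Nitrate: − vs − — same for both, does not separate.

Esculin, LDC, OF glucose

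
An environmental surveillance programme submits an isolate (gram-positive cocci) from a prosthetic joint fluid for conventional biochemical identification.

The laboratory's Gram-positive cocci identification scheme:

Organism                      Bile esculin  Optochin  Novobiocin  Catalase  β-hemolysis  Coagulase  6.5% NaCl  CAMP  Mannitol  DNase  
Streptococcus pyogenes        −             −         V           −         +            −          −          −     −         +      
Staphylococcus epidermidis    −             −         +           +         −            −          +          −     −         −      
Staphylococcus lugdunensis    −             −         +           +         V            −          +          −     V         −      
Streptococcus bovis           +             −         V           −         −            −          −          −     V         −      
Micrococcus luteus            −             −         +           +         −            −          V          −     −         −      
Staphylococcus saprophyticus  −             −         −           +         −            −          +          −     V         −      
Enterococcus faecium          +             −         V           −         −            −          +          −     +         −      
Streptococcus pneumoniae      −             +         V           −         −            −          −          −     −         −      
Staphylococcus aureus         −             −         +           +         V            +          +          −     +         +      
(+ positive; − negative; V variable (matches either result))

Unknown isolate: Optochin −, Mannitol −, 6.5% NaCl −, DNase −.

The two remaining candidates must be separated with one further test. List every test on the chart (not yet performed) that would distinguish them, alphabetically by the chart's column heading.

DNase −: excludes Streptococcus pyogenes, Staphylococcus aureus — 7 left.
6.5% NaCl −: excludes Staphylococcus epidermidis, Staphylococcus lugdunensis, Staphylococcus saprophyticus, Enterococcus faecium — 3 left.
Mannitol −: all 3 remaining candidates are consistent.
Optochin −: excludes Streptococcus pneumoniae — 2 left.
Two candidates remain: Micrococcus luteus and Streptococcus bovis.
  Bile esculin: Micrococcus luteus −, Streptococcus bovis + — discriminates.
  Novobiocin: + vs V — variable for at least one, does not separate.
  Catalase: Micrococcus luteus +, Streptococcus bovis − — discriminates.
  β-hemolysis: − vs − — same for both, does not separate.
  Coagulase: − vs − — same for both, does not separate.
  CAMP: − vs − — same for both, does not separate.

Bile esculin, Catalase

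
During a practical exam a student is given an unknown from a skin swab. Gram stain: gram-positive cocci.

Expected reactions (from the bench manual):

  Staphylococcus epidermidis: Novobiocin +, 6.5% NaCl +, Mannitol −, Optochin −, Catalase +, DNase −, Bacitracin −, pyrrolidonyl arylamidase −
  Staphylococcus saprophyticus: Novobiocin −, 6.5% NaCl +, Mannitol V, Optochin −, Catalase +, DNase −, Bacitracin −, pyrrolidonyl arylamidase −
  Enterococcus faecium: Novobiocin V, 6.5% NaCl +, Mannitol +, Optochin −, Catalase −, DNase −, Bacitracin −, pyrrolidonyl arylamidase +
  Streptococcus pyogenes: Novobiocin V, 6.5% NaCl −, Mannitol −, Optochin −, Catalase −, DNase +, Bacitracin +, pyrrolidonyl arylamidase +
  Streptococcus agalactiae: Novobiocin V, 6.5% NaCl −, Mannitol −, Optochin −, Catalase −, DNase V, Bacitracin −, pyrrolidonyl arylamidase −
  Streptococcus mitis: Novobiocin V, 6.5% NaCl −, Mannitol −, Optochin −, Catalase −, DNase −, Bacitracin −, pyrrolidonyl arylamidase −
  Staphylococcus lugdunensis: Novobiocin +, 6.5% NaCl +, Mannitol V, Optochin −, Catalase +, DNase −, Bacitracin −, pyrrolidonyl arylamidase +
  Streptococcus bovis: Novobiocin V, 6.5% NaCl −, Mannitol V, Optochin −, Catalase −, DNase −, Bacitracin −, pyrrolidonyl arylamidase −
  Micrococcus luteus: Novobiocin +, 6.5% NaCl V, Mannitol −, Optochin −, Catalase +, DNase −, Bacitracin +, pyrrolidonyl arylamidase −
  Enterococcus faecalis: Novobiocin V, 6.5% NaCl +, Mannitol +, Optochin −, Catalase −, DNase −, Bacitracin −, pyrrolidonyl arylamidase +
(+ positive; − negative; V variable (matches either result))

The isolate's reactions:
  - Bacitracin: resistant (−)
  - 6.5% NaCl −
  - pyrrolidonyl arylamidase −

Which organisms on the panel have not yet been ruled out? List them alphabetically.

Bacitracin −: excludes Streptococcus pyogenes, Micrococcus luteus — 8 left.
pyrrolidonyl arylamidase −: excludes Enterococcus faecium, Staphylococcus lugdunensis, Enterococcus faecalis — 5 left.
6.5% NaCl −: excludes Staphylococcus epidermidis, Staphylococcus saprophyticus — 3 left.

Streptococcus agalactiae, Streptococcus bovis, Streptococcus mitis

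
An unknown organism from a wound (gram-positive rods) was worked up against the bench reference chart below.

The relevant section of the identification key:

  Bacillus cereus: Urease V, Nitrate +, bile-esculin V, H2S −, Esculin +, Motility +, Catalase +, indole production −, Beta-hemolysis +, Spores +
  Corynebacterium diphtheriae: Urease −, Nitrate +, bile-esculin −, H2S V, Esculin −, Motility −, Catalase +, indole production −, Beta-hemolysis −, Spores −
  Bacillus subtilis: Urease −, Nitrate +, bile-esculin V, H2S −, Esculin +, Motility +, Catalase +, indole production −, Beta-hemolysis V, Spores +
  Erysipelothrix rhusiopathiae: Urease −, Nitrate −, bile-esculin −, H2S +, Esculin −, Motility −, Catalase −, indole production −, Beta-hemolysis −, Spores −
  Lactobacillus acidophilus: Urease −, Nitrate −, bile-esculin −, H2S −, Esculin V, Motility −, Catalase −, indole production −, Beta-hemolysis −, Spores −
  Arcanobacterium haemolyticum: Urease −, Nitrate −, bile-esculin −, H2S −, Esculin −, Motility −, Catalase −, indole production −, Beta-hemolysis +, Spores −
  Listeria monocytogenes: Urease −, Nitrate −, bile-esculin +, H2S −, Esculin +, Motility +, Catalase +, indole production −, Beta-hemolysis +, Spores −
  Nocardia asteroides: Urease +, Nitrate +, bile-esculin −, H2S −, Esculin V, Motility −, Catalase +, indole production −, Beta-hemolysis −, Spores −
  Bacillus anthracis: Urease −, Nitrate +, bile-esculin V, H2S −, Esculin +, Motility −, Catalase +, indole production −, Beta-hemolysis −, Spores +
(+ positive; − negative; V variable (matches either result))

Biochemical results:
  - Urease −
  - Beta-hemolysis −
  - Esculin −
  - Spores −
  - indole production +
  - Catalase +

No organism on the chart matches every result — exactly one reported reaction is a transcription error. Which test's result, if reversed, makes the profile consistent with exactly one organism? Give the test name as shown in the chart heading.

As reported, no row in the chart matches all 6 reactions.
Reversing Esculin → still no organism matches.
Reversing Catalase → still no organism matches.
Reversing indole production (to −) → unique match: Corynebacterium diphtheriae.
Reversing Beta-hemolysis → still no organism matches.
Reversing Spores → still no organism matches.
Reversing Urease → still no organism matches.

indole production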